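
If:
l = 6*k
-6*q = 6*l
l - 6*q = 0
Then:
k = 0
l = 0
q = 0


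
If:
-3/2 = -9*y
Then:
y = 1/6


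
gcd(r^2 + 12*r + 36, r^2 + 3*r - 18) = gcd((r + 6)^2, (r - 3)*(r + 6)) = r + 6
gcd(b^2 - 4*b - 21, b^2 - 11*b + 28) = b - 7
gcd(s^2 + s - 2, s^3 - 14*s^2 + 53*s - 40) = s - 1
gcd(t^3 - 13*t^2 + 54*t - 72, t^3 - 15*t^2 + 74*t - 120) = t^2 - 10*t + 24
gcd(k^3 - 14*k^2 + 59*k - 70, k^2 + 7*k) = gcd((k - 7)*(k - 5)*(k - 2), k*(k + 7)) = 1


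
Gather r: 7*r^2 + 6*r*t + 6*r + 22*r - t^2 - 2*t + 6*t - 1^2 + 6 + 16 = 7*r^2 + r*(6*t + 28) - t^2 + 4*t + 21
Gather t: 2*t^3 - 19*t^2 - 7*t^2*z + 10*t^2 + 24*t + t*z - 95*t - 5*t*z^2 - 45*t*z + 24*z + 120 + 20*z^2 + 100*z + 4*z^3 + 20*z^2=2*t^3 + t^2*(-7*z - 9) + t*(-5*z^2 - 44*z - 71) + 4*z^3 + 40*z^2 + 124*z + 120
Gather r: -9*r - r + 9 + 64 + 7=80 - 10*r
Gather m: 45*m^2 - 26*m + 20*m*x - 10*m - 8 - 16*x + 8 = 45*m^2 + m*(20*x - 36) - 16*x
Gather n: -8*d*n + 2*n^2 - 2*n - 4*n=2*n^2 + n*(-8*d - 6)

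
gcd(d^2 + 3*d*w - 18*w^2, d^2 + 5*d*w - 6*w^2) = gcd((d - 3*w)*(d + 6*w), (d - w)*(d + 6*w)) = d + 6*w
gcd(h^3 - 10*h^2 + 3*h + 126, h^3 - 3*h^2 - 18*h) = h^2 - 3*h - 18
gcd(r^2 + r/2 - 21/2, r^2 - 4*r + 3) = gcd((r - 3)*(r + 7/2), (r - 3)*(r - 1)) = r - 3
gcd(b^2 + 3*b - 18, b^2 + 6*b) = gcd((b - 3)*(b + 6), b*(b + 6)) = b + 6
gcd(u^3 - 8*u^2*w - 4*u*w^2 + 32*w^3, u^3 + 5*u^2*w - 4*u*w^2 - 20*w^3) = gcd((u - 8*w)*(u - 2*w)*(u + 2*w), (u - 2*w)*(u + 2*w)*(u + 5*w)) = u^2 - 4*w^2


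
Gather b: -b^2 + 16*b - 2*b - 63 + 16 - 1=-b^2 + 14*b - 48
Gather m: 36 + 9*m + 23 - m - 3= 8*m + 56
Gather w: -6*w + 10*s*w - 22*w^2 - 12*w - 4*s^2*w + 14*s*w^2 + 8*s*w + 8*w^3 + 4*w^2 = 8*w^3 + w^2*(14*s - 18) + w*(-4*s^2 + 18*s - 18)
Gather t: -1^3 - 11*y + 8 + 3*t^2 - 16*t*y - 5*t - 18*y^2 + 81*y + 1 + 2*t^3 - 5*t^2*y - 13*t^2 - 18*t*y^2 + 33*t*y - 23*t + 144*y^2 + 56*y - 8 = 2*t^3 + t^2*(-5*y - 10) + t*(-18*y^2 + 17*y - 28) + 126*y^2 + 126*y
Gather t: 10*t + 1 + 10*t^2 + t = 10*t^2 + 11*t + 1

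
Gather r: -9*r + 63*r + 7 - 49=54*r - 42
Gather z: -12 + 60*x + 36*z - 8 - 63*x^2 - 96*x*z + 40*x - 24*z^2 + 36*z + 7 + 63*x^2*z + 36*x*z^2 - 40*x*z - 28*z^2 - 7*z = -63*x^2 + 100*x + z^2*(36*x - 52) + z*(63*x^2 - 136*x + 65) - 13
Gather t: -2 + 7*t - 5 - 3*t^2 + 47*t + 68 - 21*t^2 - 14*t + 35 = -24*t^2 + 40*t + 96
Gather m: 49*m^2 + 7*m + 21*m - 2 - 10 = 49*m^2 + 28*m - 12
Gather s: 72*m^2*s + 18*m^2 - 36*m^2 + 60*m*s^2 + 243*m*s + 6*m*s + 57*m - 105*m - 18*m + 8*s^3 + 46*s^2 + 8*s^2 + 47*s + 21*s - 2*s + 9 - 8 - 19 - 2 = -18*m^2 - 66*m + 8*s^3 + s^2*(60*m + 54) + s*(72*m^2 + 249*m + 66) - 20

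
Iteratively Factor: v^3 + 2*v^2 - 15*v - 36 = (v + 3)*(v^2 - v - 12) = (v + 3)^2*(v - 4)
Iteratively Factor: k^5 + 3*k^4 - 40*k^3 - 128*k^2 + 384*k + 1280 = (k - 4)*(k^4 + 7*k^3 - 12*k^2 - 176*k - 320) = (k - 4)*(k + 4)*(k^3 + 3*k^2 - 24*k - 80) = (k - 4)*(k + 4)^2*(k^2 - k - 20) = (k - 5)*(k - 4)*(k + 4)^2*(k + 4)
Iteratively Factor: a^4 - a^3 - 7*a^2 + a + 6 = (a + 1)*(a^3 - 2*a^2 - 5*a + 6) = (a + 1)*(a + 2)*(a^2 - 4*a + 3) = (a - 1)*(a + 1)*(a + 2)*(a - 3)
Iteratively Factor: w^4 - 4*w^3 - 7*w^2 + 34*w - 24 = (w + 3)*(w^3 - 7*w^2 + 14*w - 8) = (w - 2)*(w + 3)*(w^2 - 5*w + 4) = (w - 2)*(w - 1)*(w + 3)*(w - 4)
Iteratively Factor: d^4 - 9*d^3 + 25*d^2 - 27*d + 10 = (d - 1)*(d^3 - 8*d^2 + 17*d - 10) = (d - 5)*(d - 1)*(d^2 - 3*d + 2) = (d - 5)*(d - 2)*(d - 1)*(d - 1)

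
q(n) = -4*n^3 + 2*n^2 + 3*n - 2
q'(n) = -12*n^2 + 4*n + 3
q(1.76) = -12.33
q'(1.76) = -27.13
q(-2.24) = 46.27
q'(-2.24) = -66.17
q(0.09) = -1.72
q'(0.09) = 3.26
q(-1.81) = 22.84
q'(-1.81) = -43.55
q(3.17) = -99.81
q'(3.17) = -104.91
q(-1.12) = 2.77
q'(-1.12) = -16.53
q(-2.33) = 52.47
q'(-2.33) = -71.47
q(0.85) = -0.46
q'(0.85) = -2.27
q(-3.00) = 115.00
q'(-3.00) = -117.00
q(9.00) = -2729.00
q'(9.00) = -933.00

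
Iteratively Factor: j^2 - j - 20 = (j + 4)*(j - 5)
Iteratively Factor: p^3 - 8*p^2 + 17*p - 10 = (p - 2)*(p^2 - 6*p + 5) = (p - 5)*(p - 2)*(p - 1)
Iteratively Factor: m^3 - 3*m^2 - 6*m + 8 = (m - 4)*(m^2 + m - 2) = (m - 4)*(m - 1)*(m + 2)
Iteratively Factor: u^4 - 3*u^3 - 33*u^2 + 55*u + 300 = (u - 5)*(u^3 + 2*u^2 - 23*u - 60) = (u - 5)*(u + 4)*(u^2 - 2*u - 15) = (u - 5)*(u + 3)*(u + 4)*(u - 5)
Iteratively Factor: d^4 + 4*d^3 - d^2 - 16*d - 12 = (d + 2)*(d^3 + 2*d^2 - 5*d - 6) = (d + 2)*(d + 3)*(d^2 - d - 2) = (d - 2)*(d + 2)*(d + 3)*(d + 1)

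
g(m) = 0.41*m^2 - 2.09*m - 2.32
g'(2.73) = 0.15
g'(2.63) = 0.07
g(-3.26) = 8.85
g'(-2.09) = -3.80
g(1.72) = -4.70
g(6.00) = -0.10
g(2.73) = -4.97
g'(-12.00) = -11.93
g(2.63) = -4.98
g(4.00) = -4.12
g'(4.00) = 1.19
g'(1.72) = -0.68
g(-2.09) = 3.84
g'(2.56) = 0.01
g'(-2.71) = -4.31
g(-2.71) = 6.35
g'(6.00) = 2.83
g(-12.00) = 81.80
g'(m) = 0.82*m - 2.09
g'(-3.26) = -4.76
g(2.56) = -4.98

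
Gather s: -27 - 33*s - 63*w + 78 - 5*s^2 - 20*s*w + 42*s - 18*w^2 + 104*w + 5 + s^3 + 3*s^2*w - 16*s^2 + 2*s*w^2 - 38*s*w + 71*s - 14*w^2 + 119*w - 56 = s^3 + s^2*(3*w - 21) + s*(2*w^2 - 58*w + 80) - 32*w^2 + 160*w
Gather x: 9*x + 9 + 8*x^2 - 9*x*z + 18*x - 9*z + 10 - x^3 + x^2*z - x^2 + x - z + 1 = -x^3 + x^2*(z + 7) + x*(28 - 9*z) - 10*z + 20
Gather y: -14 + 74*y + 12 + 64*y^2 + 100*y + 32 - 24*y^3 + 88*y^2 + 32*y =-24*y^3 + 152*y^2 + 206*y + 30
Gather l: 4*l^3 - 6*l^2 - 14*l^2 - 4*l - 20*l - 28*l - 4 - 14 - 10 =4*l^3 - 20*l^2 - 52*l - 28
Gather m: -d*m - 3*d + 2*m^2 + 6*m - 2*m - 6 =-3*d + 2*m^2 + m*(4 - d) - 6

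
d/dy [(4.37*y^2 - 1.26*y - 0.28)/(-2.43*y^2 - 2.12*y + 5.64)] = (-12.3262*y^2 + 47.9328*y - 7.7)/(5.9049*y^4 + 10.3032*y^3 - 22.916*y^2 - 23.9136*y + 31.8096)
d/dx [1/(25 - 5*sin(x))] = cos(x)/(5*(sin(x) - 5)^2)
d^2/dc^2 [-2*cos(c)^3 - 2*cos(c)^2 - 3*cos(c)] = 18*cos(c)^3 + 8*cos(c)^2 - 9*cos(c) - 4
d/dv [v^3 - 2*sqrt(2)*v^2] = v*(3*v - 4*sqrt(2))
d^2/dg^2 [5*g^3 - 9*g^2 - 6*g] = 30*g - 18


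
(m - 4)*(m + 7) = m^2 + 3*m - 28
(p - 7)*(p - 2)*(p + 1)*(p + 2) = p^4 - 6*p^3 - 11*p^2 + 24*p + 28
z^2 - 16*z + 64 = (z - 8)^2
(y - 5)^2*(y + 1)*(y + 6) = y^4 - 3*y^3 - 39*y^2 + 115*y + 150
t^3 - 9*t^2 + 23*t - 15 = (t - 5)*(t - 3)*(t - 1)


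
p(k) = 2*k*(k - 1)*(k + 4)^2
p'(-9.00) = -2750.00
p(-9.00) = 4500.00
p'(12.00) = 20224.00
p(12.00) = 67584.00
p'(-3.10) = 34.09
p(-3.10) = 20.59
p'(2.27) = 350.64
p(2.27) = 226.67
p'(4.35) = 1560.45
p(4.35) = 2032.06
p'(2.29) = 357.60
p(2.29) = 233.75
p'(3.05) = 683.29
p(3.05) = 621.53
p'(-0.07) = -34.04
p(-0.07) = 2.31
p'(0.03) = -31.00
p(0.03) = -0.95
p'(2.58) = 467.52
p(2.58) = 352.99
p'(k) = 2*k*(k - 1)*(2*k + 8) + 2*k*(k + 4)^2 + 2*(k - 1)*(k + 4)^2 = 8*k^3 + 42*k^2 + 32*k - 32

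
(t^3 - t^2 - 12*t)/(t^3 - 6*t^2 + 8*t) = (t + 3)/(t - 2)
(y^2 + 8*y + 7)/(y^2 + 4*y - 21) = (y + 1)/(y - 3)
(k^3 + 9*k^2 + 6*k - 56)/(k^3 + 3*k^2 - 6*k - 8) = (k + 7)/(k + 1)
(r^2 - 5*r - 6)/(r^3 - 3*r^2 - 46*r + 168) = (r + 1)/(r^2 + 3*r - 28)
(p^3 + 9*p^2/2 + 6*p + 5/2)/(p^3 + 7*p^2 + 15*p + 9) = (2*p^2 + 7*p + 5)/(2*(p^2 + 6*p + 9))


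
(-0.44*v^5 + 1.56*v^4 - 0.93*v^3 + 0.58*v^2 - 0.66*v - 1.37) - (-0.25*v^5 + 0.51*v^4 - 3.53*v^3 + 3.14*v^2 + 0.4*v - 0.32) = -0.19*v^5 + 1.05*v^4 + 2.6*v^3 - 2.56*v^2 - 1.06*v - 1.05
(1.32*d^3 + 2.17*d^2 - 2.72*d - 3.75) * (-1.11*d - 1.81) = -1.4652*d^4 - 4.7979*d^3 - 0.9085*d^2 + 9.0857*d + 6.7875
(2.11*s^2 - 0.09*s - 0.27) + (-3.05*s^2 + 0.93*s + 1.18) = -0.94*s^2 + 0.84*s + 0.91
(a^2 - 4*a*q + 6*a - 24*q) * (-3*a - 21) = -3*a^3 + 12*a^2*q - 39*a^2 + 156*a*q - 126*a + 504*q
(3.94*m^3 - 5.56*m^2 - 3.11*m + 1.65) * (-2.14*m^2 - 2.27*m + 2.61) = -8.4316*m^5 + 2.9546*m^4 + 29.56*m^3 - 10.9829*m^2 - 11.8626*m + 4.3065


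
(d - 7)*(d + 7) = d^2 - 49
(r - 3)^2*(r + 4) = r^3 - 2*r^2 - 15*r + 36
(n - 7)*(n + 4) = n^2 - 3*n - 28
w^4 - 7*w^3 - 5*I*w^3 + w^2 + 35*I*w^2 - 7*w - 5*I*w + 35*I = (w - 7)*(w - 5*I)*(w - I)*(w + I)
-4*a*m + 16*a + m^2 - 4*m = (-4*a + m)*(m - 4)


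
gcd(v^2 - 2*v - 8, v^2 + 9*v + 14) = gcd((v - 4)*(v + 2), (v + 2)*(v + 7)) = v + 2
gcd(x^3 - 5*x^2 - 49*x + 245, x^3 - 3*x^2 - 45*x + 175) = x^2 + 2*x - 35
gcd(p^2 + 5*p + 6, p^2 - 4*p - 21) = p + 3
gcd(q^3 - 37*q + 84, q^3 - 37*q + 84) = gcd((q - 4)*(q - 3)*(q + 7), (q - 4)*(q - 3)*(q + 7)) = q^3 - 37*q + 84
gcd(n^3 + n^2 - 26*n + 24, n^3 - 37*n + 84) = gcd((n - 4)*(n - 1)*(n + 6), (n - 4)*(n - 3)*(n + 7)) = n - 4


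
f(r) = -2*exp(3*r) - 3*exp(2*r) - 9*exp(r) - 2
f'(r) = -6*exp(3*r) - 6*exp(2*r) - 9*exp(r)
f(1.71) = -481.50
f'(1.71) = -1247.28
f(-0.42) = -9.78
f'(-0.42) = -10.21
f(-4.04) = -2.16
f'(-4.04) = -0.16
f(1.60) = -363.20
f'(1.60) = -920.83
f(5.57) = -36357521.12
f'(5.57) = -108861218.58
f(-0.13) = -13.57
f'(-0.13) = -16.59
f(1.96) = -932.71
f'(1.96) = -2513.15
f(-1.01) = -5.77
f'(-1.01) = -4.36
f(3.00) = -17599.22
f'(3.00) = -51219.85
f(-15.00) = -2.00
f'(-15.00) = 0.00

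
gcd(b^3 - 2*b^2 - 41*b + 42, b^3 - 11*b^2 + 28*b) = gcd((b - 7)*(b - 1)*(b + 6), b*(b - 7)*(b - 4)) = b - 7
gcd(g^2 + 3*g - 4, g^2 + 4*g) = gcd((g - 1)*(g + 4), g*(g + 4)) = g + 4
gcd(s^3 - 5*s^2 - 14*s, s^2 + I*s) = s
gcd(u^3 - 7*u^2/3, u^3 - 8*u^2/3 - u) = u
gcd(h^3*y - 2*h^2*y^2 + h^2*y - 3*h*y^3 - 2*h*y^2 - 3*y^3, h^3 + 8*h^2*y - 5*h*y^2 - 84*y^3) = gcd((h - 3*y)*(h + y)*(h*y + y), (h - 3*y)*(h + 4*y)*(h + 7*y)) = -h + 3*y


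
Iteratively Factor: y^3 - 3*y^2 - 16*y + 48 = (y - 3)*(y^2 - 16) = (y - 4)*(y - 3)*(y + 4)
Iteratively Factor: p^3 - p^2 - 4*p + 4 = (p - 2)*(p^2 + p - 2) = (p - 2)*(p - 1)*(p + 2)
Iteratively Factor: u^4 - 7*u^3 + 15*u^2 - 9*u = (u - 1)*(u^3 - 6*u^2 + 9*u) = (u - 3)*(u - 1)*(u^2 - 3*u) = (u - 3)^2*(u - 1)*(u)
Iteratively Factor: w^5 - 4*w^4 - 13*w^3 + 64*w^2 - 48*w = (w - 4)*(w^4 - 13*w^2 + 12*w) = (w - 4)*(w + 4)*(w^3 - 4*w^2 + 3*w) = (w - 4)*(w - 1)*(w + 4)*(w^2 - 3*w) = w*(w - 4)*(w - 1)*(w + 4)*(w - 3)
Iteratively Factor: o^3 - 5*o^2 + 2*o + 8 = (o - 2)*(o^2 - 3*o - 4) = (o - 4)*(o - 2)*(o + 1)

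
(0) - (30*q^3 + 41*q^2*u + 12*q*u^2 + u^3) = -30*q^3 - 41*q^2*u - 12*q*u^2 - u^3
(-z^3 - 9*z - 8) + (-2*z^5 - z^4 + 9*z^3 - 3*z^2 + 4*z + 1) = -2*z^5 - z^4 + 8*z^3 - 3*z^2 - 5*z - 7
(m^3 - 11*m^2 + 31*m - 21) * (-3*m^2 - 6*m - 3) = -3*m^5 + 27*m^4 - 30*m^3 - 90*m^2 + 33*m + 63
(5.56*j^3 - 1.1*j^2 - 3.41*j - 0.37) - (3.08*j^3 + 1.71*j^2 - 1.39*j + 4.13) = 2.48*j^3 - 2.81*j^2 - 2.02*j - 4.5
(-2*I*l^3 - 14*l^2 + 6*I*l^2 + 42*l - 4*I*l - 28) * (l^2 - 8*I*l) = -2*I*l^5 - 30*l^4 + 6*I*l^4 + 90*l^3 + 108*I*l^3 - 60*l^2 - 336*I*l^2 + 224*I*l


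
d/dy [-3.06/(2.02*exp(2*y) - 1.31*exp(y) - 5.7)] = (12.3624*exp(y) - 4.0086)*exp(y)/(-2.02*exp(2*y) + 1.31*exp(y) + 5.7)^2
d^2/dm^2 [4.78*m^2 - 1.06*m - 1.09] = 9.56000000000000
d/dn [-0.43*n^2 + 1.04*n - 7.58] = 1.04 - 0.86*n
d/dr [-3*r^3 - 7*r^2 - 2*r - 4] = -9*r^2 - 14*r - 2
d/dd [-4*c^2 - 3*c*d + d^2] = -3*c + 2*d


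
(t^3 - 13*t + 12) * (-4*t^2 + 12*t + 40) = -4*t^5 + 12*t^4 + 92*t^3 - 204*t^2 - 376*t + 480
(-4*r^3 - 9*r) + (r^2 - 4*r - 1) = -4*r^3 + r^2 - 13*r - 1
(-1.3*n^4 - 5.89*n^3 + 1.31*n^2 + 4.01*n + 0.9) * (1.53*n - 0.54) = -1.989*n^5 - 8.3097*n^4 + 5.1849*n^3 + 5.4279*n^2 - 0.7884*n - 0.486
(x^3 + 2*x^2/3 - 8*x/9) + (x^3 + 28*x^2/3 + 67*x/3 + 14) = 2*x^3 + 10*x^2 + 193*x/9 + 14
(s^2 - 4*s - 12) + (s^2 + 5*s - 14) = 2*s^2 + s - 26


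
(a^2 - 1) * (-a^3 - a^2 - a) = -a^5 - a^4 + a^2 + a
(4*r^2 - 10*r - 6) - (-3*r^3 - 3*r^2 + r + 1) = 3*r^3 + 7*r^2 - 11*r - 7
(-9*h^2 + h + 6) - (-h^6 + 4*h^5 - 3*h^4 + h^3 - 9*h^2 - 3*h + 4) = h^6 - 4*h^5 + 3*h^4 - h^3 + 4*h + 2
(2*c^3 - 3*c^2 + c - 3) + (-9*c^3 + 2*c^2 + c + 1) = -7*c^3 - c^2 + 2*c - 2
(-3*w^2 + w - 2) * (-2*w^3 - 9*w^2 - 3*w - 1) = 6*w^5 + 25*w^4 + 4*w^3 + 18*w^2 + 5*w + 2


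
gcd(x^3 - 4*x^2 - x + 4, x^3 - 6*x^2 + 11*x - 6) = x - 1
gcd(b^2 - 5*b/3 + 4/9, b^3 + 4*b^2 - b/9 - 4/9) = b - 1/3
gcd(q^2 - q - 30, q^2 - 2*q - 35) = q + 5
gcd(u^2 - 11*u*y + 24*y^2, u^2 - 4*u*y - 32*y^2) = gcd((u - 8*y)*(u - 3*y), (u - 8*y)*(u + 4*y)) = -u + 8*y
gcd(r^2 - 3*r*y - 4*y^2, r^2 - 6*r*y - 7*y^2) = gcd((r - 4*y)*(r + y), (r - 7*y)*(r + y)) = r + y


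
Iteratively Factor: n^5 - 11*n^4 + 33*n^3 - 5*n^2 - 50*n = (n)*(n^4 - 11*n^3 + 33*n^2 - 5*n - 50) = n*(n - 2)*(n^3 - 9*n^2 + 15*n + 25) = n*(n - 5)*(n - 2)*(n^2 - 4*n - 5) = n*(n - 5)*(n - 2)*(n + 1)*(n - 5)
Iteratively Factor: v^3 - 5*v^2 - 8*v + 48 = (v - 4)*(v^2 - v - 12) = (v - 4)*(v + 3)*(v - 4)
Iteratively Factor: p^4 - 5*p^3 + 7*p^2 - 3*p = (p - 1)*(p^3 - 4*p^2 + 3*p) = (p - 3)*(p - 1)*(p^2 - p) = p*(p - 3)*(p - 1)*(p - 1)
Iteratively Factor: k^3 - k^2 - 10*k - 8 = (k - 4)*(k^2 + 3*k + 2) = (k - 4)*(k + 1)*(k + 2)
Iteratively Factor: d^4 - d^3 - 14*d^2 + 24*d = (d)*(d^3 - d^2 - 14*d + 24) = d*(d - 3)*(d^2 + 2*d - 8) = d*(d - 3)*(d + 4)*(d - 2)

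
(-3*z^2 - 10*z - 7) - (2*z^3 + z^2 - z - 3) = -2*z^3 - 4*z^2 - 9*z - 4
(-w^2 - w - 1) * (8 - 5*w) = 5*w^3 - 3*w^2 - 3*w - 8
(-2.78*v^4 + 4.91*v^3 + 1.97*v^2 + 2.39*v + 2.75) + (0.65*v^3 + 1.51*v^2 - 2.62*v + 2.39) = -2.78*v^4 + 5.56*v^3 + 3.48*v^2 - 0.23*v + 5.14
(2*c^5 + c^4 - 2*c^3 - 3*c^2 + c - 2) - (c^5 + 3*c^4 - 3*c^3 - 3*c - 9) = c^5 - 2*c^4 + c^3 - 3*c^2 + 4*c + 7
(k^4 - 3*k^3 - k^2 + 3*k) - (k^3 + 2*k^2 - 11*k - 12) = k^4 - 4*k^3 - 3*k^2 + 14*k + 12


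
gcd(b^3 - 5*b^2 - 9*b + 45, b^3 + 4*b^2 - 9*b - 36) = b^2 - 9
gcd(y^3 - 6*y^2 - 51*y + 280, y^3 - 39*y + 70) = y^2 + 2*y - 35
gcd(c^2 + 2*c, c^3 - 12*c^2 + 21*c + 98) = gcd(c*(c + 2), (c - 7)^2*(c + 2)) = c + 2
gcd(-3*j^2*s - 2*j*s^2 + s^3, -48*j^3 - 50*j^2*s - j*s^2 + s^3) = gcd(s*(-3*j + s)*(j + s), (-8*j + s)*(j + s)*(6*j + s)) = j + s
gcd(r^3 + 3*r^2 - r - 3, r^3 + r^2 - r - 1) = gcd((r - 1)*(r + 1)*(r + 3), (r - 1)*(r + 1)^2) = r^2 - 1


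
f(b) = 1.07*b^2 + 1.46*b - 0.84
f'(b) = 2.14*b + 1.46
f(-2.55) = 2.39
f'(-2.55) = -4.00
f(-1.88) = 0.20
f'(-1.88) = -2.56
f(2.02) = 6.48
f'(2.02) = 5.78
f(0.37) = -0.15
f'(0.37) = 2.25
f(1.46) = 3.57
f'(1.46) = 4.58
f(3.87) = 20.84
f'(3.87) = 9.74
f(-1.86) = 0.15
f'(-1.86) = -2.52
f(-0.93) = -1.27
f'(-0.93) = -0.53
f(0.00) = -0.84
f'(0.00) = 1.46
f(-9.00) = 72.69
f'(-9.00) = -17.80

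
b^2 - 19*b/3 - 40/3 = (b - 8)*(b + 5/3)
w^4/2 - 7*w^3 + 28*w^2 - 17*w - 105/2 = (w/2 + 1/2)*(w - 7)*(w - 5)*(w - 3)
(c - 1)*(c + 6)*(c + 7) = c^3 + 12*c^2 + 29*c - 42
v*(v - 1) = v^2 - v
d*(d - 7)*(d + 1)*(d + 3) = d^4 - 3*d^3 - 25*d^2 - 21*d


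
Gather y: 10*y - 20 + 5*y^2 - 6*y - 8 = 5*y^2 + 4*y - 28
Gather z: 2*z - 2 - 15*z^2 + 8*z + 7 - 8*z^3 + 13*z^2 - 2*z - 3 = -8*z^3 - 2*z^2 + 8*z + 2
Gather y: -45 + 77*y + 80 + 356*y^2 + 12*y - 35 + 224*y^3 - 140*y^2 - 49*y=224*y^3 + 216*y^2 + 40*y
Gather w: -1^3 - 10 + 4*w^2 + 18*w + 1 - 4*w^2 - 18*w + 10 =0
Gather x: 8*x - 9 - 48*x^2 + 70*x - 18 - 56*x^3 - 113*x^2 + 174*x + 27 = -56*x^3 - 161*x^2 + 252*x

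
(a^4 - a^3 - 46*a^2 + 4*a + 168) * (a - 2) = a^5 - 3*a^4 - 44*a^3 + 96*a^2 + 160*a - 336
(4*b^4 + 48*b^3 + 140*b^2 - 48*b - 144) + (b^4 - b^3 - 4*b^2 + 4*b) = 5*b^4 + 47*b^3 + 136*b^2 - 44*b - 144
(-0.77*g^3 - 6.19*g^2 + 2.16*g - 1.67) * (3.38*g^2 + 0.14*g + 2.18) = -2.6026*g^5 - 21.03*g^4 + 4.7556*g^3 - 18.8364*g^2 + 4.475*g - 3.6406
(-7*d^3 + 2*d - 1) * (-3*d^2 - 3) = 21*d^5 + 15*d^3 + 3*d^2 - 6*d + 3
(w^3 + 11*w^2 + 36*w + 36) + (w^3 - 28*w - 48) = 2*w^3 + 11*w^2 + 8*w - 12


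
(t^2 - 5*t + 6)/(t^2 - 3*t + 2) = (t - 3)/(t - 1)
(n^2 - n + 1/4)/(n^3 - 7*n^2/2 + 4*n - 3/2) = (4*n^2 - 4*n + 1)/(2*(2*n^3 - 7*n^2 + 8*n - 3))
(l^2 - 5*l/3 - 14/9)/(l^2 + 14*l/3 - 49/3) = (l + 2/3)/(l + 7)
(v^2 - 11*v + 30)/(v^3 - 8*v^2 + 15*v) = (v - 6)/(v*(v - 3))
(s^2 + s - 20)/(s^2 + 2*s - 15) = (s - 4)/(s - 3)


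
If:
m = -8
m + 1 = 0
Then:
No Solution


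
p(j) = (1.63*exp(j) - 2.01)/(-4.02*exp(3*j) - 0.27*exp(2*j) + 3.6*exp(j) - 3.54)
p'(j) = (1.63*exp(j) - 2.01)*(12.06*exp(3*j) + 0.54*exp(2*j) - 3.6*exp(j))/(-4.02*exp(3*j) - 0.27*exp(2*j) + 3.6*exp(j) - 3.54)^2 + 1.63*exp(j)/(-4.02*exp(3*j) - 0.27*exp(2*j) + 3.6*exp(j) - 3.54) = (13.1052*exp(3*j) - 23.8005*exp(2*j) - 1.0854*exp(j) + 1.4658)*exp(j)/(16.1604*exp(6*j) + 2.1708*exp(5*j) - 28.8711*exp(4*j) + 26.5176*exp(3*j) + 14.8716*exp(2*j) - 25.488*exp(j) + 12.5316)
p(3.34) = -0.00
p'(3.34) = 0.00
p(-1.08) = 0.58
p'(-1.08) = -0.06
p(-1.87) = 0.59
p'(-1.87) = 0.01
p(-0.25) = 0.26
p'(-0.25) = -0.76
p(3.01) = -0.00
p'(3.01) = 0.00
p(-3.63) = 0.57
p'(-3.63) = 0.00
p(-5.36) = 0.57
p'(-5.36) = 0.00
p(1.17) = -0.03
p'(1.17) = 0.04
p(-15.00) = 0.57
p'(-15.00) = 0.00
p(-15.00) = 0.57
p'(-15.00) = 0.00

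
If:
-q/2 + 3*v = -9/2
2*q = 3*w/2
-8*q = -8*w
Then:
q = 0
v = -3/2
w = 0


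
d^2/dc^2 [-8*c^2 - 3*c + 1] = -16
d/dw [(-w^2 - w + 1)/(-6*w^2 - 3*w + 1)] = (-3*w^2 + 10*w + 2)/(36*w^4 + 36*w^3 - 3*w^2 - 6*w + 1)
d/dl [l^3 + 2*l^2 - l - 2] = 3*l^2 + 4*l - 1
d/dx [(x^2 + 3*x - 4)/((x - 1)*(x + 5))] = 1/(x^2 + 10*x + 25)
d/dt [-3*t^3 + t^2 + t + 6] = -9*t^2 + 2*t + 1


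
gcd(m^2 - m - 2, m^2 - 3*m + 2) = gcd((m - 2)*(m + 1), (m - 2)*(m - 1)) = m - 2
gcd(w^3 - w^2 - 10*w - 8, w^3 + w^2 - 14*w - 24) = w^2 - 2*w - 8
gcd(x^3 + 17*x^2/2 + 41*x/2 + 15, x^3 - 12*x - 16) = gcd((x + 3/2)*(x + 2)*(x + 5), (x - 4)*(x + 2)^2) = x + 2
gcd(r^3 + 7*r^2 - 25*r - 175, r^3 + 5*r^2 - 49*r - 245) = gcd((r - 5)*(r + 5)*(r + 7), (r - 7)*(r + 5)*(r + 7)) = r^2 + 12*r + 35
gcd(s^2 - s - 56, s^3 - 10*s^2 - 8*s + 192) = s - 8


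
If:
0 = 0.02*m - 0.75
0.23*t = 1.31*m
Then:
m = 37.50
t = 213.59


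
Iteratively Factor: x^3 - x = (x - 1)*(x^2 + x) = (x - 1)*(x + 1)*(x)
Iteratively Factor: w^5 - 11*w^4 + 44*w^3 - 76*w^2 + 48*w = (w - 4)*(w^4 - 7*w^3 + 16*w^2 - 12*w) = (w - 4)*(w - 2)*(w^3 - 5*w^2 + 6*w) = (w - 4)*(w - 3)*(w - 2)*(w^2 - 2*w) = w*(w - 4)*(w - 3)*(w - 2)*(w - 2)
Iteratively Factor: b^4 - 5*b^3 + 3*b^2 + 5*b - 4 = (b - 1)*(b^3 - 4*b^2 - b + 4) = (b - 1)^2*(b^2 - 3*b - 4) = (b - 1)^2*(b + 1)*(b - 4)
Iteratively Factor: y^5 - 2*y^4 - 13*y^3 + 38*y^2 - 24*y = (y - 3)*(y^4 + y^3 - 10*y^2 + 8*y) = y*(y - 3)*(y^3 + y^2 - 10*y + 8) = y*(y - 3)*(y - 2)*(y^2 + 3*y - 4) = y*(y - 3)*(y - 2)*(y - 1)*(y + 4)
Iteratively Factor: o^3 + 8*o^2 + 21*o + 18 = (o + 3)*(o^2 + 5*o + 6) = (o + 3)^2*(o + 2)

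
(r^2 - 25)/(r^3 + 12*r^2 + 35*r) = (r - 5)/(r*(r + 7))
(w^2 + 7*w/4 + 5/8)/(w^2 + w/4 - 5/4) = (w + 1/2)/(w - 1)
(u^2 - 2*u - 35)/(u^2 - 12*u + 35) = (u + 5)/(u - 5)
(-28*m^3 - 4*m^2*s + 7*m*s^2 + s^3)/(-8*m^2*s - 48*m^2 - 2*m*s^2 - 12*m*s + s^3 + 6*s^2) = (-14*m^2 + 5*m*s + s^2)/(-4*m*s - 24*m + s^2 + 6*s)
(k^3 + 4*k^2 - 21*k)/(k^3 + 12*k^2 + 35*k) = (k - 3)/(k + 5)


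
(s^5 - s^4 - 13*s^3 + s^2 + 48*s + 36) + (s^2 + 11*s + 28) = s^5 - s^4 - 13*s^3 + 2*s^2 + 59*s + 64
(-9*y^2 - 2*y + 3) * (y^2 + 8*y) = -9*y^4 - 74*y^3 - 13*y^2 + 24*y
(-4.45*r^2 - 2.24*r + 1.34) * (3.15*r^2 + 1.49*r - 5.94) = -14.0175*r^4 - 13.6865*r^3 + 27.3164*r^2 + 15.3022*r - 7.9596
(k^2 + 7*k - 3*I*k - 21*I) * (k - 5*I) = k^3 + 7*k^2 - 8*I*k^2 - 15*k - 56*I*k - 105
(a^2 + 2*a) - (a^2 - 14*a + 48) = 16*a - 48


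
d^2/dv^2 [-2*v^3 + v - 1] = -12*v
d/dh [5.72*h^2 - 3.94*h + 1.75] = 11.44*h - 3.94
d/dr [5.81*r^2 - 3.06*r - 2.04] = 11.62*r - 3.06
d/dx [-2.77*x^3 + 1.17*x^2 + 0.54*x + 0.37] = -8.31*x^2 + 2.34*x + 0.54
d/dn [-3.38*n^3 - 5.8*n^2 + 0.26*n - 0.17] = -10.14*n^2 - 11.6*n + 0.26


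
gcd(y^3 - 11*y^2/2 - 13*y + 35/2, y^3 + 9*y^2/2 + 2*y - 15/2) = y^2 + 3*y/2 - 5/2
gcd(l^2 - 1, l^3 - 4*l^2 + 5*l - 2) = l - 1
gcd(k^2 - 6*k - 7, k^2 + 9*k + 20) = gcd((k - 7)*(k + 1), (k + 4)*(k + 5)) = 1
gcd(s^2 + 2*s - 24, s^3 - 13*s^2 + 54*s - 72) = s - 4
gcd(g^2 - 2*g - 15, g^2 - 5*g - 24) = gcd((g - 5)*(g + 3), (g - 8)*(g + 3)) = g + 3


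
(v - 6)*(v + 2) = v^2 - 4*v - 12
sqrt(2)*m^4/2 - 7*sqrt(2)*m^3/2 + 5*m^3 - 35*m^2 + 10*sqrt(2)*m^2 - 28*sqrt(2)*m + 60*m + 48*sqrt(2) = (m - 4)*(m - 3)*(m + 4*sqrt(2))*(sqrt(2)*m/2 + 1)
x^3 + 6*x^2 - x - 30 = (x - 2)*(x + 3)*(x + 5)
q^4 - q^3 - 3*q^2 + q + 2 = (q - 2)*(q - 1)*(q + 1)^2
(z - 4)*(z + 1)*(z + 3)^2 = z^4 + 3*z^3 - 13*z^2 - 51*z - 36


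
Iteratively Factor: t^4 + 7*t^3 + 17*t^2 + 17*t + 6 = (t + 3)*(t^3 + 4*t^2 + 5*t + 2) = (t + 2)*(t + 3)*(t^2 + 2*t + 1) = (t + 1)*(t + 2)*(t + 3)*(t + 1)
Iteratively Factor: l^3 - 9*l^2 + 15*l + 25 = (l - 5)*(l^2 - 4*l - 5) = (l - 5)^2*(l + 1)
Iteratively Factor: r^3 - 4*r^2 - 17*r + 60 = (r - 3)*(r^2 - r - 20) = (r - 5)*(r - 3)*(r + 4)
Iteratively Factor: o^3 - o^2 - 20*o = (o)*(o^2 - o - 20) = o*(o + 4)*(o - 5)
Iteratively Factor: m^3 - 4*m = (m + 2)*(m^2 - 2*m) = (m - 2)*(m + 2)*(m)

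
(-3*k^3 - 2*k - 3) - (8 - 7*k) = -3*k^3 + 5*k - 11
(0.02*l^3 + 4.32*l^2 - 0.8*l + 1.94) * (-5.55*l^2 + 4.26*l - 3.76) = -0.111*l^5 - 23.8908*l^4 + 22.768*l^3 - 30.4182*l^2 + 11.2724*l - 7.2944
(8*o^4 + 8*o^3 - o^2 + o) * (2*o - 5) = 16*o^5 - 24*o^4 - 42*o^3 + 7*o^2 - 5*o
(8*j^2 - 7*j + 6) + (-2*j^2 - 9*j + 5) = 6*j^2 - 16*j + 11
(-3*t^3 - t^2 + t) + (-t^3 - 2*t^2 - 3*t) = -4*t^3 - 3*t^2 - 2*t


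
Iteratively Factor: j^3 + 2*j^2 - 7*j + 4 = (j - 1)*(j^2 + 3*j - 4) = (j - 1)^2*(j + 4)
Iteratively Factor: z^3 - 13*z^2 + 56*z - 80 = (z - 4)*(z^2 - 9*z + 20) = (z - 5)*(z - 4)*(z - 4)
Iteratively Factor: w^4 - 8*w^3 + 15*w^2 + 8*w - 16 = (w + 1)*(w^3 - 9*w^2 + 24*w - 16) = (w - 1)*(w + 1)*(w^2 - 8*w + 16) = (w - 4)*(w - 1)*(w + 1)*(w - 4)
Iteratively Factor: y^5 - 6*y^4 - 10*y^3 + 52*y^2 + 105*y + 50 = (y + 1)*(y^4 - 7*y^3 - 3*y^2 + 55*y + 50) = (y + 1)*(y + 2)*(y^3 - 9*y^2 + 15*y + 25) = (y - 5)*(y + 1)*(y + 2)*(y^2 - 4*y - 5) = (y - 5)*(y + 1)^2*(y + 2)*(y - 5)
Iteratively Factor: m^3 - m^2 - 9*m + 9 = (m - 1)*(m^2 - 9) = (m - 3)*(m - 1)*(m + 3)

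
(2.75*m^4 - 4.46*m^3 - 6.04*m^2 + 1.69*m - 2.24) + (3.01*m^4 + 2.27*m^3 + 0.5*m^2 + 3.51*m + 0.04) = 5.76*m^4 - 2.19*m^3 - 5.54*m^2 + 5.2*m - 2.2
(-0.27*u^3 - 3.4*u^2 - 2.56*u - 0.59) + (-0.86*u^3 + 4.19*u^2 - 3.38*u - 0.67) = -1.13*u^3 + 0.79*u^2 - 5.94*u - 1.26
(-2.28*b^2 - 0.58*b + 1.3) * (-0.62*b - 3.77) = 1.4136*b^3 + 8.9552*b^2 + 1.3806*b - 4.901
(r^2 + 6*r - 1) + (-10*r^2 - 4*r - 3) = -9*r^2 + 2*r - 4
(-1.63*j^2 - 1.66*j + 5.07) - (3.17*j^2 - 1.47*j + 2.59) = -4.8*j^2 - 0.19*j + 2.48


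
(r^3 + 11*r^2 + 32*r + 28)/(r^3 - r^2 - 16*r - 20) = (r + 7)/(r - 5)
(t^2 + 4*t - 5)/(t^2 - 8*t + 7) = (t + 5)/(t - 7)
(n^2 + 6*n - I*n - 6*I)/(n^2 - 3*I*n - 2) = (n + 6)/(n - 2*I)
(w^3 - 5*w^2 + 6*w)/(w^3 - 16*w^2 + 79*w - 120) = w*(w - 2)/(w^2 - 13*w + 40)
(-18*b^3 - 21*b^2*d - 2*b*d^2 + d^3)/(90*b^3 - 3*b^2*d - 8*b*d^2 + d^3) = (-b - d)/(5*b - d)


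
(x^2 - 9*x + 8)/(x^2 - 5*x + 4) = (x - 8)/(x - 4)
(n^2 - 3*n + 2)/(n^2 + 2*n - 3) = (n - 2)/(n + 3)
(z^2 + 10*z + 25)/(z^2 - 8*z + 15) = (z^2 + 10*z + 25)/(z^2 - 8*z + 15)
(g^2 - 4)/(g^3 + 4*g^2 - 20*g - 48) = (g - 2)/(g^2 + 2*g - 24)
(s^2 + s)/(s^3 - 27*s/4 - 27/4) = 4*s*(s + 1)/(4*s^3 - 27*s - 27)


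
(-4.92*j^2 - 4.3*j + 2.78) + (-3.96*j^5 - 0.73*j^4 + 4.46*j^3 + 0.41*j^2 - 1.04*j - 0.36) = -3.96*j^5 - 0.73*j^4 + 4.46*j^3 - 4.51*j^2 - 5.34*j + 2.42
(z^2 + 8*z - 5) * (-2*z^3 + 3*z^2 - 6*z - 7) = -2*z^5 - 13*z^4 + 28*z^3 - 70*z^2 - 26*z + 35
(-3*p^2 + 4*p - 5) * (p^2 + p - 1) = -3*p^4 + p^3 + 2*p^2 - 9*p + 5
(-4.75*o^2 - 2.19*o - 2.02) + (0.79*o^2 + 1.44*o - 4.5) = -3.96*o^2 - 0.75*o - 6.52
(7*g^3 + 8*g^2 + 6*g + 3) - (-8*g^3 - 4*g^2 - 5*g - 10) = 15*g^3 + 12*g^2 + 11*g + 13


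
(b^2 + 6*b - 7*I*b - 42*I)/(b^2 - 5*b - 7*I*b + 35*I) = (b + 6)/(b - 5)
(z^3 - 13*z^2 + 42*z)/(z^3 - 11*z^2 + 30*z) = (z - 7)/(z - 5)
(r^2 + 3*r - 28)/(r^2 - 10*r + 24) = (r + 7)/(r - 6)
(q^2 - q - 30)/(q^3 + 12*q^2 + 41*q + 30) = (q - 6)/(q^2 + 7*q + 6)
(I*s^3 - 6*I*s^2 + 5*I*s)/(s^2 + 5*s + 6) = I*s*(s^2 - 6*s + 5)/(s^2 + 5*s + 6)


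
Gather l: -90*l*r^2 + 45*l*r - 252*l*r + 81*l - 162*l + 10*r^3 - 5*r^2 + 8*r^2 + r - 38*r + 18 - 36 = l*(-90*r^2 - 207*r - 81) + 10*r^3 + 3*r^2 - 37*r - 18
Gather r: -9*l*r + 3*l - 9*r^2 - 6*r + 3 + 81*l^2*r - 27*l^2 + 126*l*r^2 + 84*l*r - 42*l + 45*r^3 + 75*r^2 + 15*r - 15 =-27*l^2 - 39*l + 45*r^3 + r^2*(126*l + 66) + r*(81*l^2 + 75*l + 9) - 12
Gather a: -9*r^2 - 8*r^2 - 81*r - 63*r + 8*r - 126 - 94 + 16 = -17*r^2 - 136*r - 204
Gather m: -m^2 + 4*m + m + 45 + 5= -m^2 + 5*m + 50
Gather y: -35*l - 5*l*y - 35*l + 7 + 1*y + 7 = -70*l + y*(1 - 5*l) + 14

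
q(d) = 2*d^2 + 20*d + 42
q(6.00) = 234.00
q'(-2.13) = 11.48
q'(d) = 4*d + 20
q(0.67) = 56.30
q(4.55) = 174.40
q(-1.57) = 15.53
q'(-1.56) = 13.76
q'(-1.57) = 13.72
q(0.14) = 44.84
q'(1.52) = 26.08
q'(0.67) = 22.68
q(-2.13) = 8.47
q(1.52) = 77.02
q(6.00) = 234.00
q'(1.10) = 24.40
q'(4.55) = 38.20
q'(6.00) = 44.00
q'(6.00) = 44.00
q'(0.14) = 20.56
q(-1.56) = 15.67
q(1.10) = 66.42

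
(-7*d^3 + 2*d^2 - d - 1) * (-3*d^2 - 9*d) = 21*d^5 + 57*d^4 - 15*d^3 + 12*d^2 + 9*d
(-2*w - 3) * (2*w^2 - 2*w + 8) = -4*w^3 - 2*w^2 - 10*w - 24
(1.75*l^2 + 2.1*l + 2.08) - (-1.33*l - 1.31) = 1.75*l^2 + 3.43*l + 3.39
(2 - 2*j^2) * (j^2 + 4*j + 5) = -2*j^4 - 8*j^3 - 8*j^2 + 8*j + 10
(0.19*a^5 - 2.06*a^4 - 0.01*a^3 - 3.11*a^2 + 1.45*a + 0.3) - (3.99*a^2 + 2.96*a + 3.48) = 0.19*a^5 - 2.06*a^4 - 0.01*a^3 - 7.1*a^2 - 1.51*a - 3.18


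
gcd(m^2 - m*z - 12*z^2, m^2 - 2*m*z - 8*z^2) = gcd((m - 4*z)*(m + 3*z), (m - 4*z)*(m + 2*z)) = -m + 4*z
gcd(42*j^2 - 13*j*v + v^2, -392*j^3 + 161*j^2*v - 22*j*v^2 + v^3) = -7*j + v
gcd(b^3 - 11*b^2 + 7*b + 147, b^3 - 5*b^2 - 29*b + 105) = b - 7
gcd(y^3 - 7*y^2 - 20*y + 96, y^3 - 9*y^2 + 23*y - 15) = y - 3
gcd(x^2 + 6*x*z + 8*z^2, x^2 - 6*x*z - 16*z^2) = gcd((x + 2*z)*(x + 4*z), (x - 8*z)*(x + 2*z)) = x + 2*z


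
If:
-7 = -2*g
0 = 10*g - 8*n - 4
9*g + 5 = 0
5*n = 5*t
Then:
No Solution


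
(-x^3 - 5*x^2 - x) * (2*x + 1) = -2*x^4 - 11*x^3 - 7*x^2 - x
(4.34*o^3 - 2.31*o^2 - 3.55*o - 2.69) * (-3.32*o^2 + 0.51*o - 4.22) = -14.4088*o^5 + 9.8826*o^4 - 7.7069*o^3 + 16.8685*o^2 + 13.6091*o + 11.3518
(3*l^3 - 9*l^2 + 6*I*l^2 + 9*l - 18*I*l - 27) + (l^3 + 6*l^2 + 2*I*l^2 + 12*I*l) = 4*l^3 - 3*l^2 + 8*I*l^2 + 9*l - 6*I*l - 27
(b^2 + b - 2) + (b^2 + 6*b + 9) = 2*b^2 + 7*b + 7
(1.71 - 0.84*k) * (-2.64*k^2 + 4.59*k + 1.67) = 2.2176*k^3 - 8.37*k^2 + 6.4461*k + 2.8557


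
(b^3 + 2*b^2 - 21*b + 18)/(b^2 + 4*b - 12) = (b^2 - 4*b + 3)/(b - 2)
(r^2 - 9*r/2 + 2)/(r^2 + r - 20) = (r - 1/2)/(r + 5)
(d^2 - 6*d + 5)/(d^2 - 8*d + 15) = (d - 1)/(d - 3)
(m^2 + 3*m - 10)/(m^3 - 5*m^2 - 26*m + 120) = (m - 2)/(m^2 - 10*m + 24)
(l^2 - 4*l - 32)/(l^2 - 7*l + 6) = (l^2 - 4*l - 32)/(l^2 - 7*l + 6)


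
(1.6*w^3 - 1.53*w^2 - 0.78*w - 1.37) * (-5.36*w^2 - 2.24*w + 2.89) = -8.576*w^5 + 4.6168*w^4 + 12.232*w^3 + 4.6687*w^2 + 0.8146*w - 3.9593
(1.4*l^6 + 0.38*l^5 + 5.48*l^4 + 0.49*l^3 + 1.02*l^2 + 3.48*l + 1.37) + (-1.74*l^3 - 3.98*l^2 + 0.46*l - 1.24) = 1.4*l^6 + 0.38*l^5 + 5.48*l^4 - 1.25*l^3 - 2.96*l^2 + 3.94*l + 0.13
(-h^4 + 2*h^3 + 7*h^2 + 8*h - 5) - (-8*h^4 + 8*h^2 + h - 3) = 7*h^4 + 2*h^3 - h^2 + 7*h - 2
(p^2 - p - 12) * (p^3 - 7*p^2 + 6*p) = p^5 - 8*p^4 + p^3 + 78*p^2 - 72*p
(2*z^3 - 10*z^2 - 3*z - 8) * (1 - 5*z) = -10*z^4 + 52*z^3 + 5*z^2 + 37*z - 8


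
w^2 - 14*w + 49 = (w - 7)^2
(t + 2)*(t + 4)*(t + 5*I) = t^3 + 6*t^2 + 5*I*t^2 + 8*t + 30*I*t + 40*I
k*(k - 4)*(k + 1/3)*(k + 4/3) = k^4 - 7*k^3/3 - 56*k^2/9 - 16*k/9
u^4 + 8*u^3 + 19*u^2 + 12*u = u*(u + 1)*(u + 3)*(u + 4)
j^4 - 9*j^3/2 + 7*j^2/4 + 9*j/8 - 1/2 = (j - 4)*(j - 1/2)^2*(j + 1/2)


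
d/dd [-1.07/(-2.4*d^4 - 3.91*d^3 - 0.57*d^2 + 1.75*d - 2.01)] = (-10.272*d^3 - 12.5511*d^2 - 1.2198*d + 1.8725)/(2.4*d^4 + 3.91*d^3 + 0.57*d^2 - 1.75*d + 2.01)^2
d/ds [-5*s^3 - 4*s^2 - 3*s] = -15*s^2 - 8*s - 3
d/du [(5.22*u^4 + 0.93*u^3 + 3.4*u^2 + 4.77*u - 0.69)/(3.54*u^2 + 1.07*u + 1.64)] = (36.9576*u^5 + 20.0484*u^4 + 36.2334*u^3 - 8.6722*u^2 + 16.0372*u + 8.5611)/(12.5316*u^4 + 7.5756*u^3 + 12.7561*u^2 + 3.5096*u + 2.6896)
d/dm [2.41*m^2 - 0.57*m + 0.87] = 4.82*m - 0.57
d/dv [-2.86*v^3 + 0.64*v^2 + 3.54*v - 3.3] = -8.58*v^2 + 1.28*v + 3.54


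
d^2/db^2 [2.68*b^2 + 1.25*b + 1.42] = 5.36000000000000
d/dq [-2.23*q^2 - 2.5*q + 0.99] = -4.46*q - 2.5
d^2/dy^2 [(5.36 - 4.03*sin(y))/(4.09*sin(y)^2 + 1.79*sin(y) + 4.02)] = (67.414243*sin(y)^5 - 388.154497*sin(y)^4 - 650.114498*sin(y)^3 + 844.314838*sin(y)^2 + 736.7052*sin(y) - 83.9099959999999)/(4.09*sin(y)^2 + 1.79*sin(y) + 4.02)^3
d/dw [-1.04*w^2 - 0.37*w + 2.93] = -2.08*w - 0.37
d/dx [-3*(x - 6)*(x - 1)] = 21 - 6*x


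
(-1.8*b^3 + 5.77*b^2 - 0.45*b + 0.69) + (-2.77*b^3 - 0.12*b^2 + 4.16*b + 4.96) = -4.57*b^3 + 5.65*b^2 + 3.71*b + 5.65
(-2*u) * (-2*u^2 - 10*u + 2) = 4*u^3 + 20*u^2 - 4*u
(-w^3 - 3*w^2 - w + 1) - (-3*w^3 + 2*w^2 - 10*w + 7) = 2*w^3 - 5*w^2 + 9*w - 6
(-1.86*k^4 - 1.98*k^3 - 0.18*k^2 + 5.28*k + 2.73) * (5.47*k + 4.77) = -10.1742*k^5 - 19.7028*k^4 - 10.4292*k^3 + 28.023*k^2 + 40.1187*k + 13.0221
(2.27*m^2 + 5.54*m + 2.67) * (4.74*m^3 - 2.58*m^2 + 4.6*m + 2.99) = 10.7598*m^5 + 20.403*m^4 + 8.8046*m^3 + 25.3827*m^2 + 28.8466*m + 7.9833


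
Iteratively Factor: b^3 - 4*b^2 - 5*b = (b)*(b^2 - 4*b - 5) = b*(b + 1)*(b - 5)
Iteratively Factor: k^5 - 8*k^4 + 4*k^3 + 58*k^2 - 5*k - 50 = (k - 5)*(k^4 - 3*k^3 - 11*k^2 + 3*k + 10) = (k - 5)*(k + 1)*(k^3 - 4*k^2 - 7*k + 10) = (k - 5)*(k + 1)*(k + 2)*(k^2 - 6*k + 5) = (k - 5)^2*(k + 1)*(k + 2)*(k - 1)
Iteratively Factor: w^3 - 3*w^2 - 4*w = (w + 1)*(w^2 - 4*w) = w*(w + 1)*(w - 4)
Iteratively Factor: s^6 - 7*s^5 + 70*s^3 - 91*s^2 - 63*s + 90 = (s - 3)*(s^5 - 4*s^4 - 12*s^3 + 34*s^2 + 11*s - 30) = (s - 3)*(s - 2)*(s^4 - 2*s^3 - 16*s^2 + 2*s + 15) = (s - 5)*(s - 3)*(s - 2)*(s^3 + 3*s^2 - s - 3) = (s - 5)*(s - 3)*(s - 2)*(s + 3)*(s^2 - 1) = (s - 5)*(s - 3)*(s - 2)*(s - 1)*(s + 3)*(s + 1)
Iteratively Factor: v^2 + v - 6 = (v - 2)*(v + 3)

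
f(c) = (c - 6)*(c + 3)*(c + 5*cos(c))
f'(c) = (1 - 5*sin(c))*(c - 6)*(c + 3) + (c - 6)*(c + 5*cos(c)) + (c + 3)*(c + 5*cos(c)) = -(c - 6)*(c + 3)*(5*sin(c) - 1) + (c - 6)*(c + 5*cos(c)) + (c + 3)*(c + 5*cos(c))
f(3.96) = -7.71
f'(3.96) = -63.35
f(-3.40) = -30.96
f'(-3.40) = 79.65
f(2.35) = 22.72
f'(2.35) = 47.96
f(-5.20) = -70.41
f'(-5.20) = -45.91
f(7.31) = 133.68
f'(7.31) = 70.73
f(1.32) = -51.77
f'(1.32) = 76.79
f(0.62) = -91.33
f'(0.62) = 28.85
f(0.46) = -94.70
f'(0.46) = 13.10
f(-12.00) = -1260.48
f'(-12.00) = -62.54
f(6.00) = 0.00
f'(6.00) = 97.21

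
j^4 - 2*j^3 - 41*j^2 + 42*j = j*(j - 7)*(j - 1)*(j + 6)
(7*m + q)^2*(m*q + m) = 49*m^3*q + 49*m^3 + 14*m^2*q^2 + 14*m^2*q + m*q^3 + m*q^2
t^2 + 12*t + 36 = (t + 6)^2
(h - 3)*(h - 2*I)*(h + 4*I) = h^3 - 3*h^2 + 2*I*h^2 + 8*h - 6*I*h - 24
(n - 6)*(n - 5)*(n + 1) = n^3 - 10*n^2 + 19*n + 30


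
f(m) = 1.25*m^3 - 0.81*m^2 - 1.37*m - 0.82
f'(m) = 3.75*m^2 - 1.62*m - 1.37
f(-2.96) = -36.28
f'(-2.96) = 36.28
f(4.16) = 69.45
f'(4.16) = 56.79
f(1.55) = -0.23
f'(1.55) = 5.13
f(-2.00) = -11.32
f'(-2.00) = 16.87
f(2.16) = 5.04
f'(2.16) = 12.63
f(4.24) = 74.09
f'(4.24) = 59.18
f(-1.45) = -4.35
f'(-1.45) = 8.86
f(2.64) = 12.92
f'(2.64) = 20.49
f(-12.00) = -2261.02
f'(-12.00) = 558.07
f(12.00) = 2026.10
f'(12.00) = 519.19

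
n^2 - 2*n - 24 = (n - 6)*(n + 4)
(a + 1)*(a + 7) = a^2 + 8*a + 7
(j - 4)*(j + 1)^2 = j^3 - 2*j^2 - 7*j - 4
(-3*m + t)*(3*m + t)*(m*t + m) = -9*m^3*t - 9*m^3 + m*t^3 + m*t^2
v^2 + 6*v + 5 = (v + 1)*(v + 5)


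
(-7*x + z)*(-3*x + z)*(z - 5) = 21*x^2*z - 105*x^2 - 10*x*z^2 + 50*x*z + z^3 - 5*z^2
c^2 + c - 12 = (c - 3)*(c + 4)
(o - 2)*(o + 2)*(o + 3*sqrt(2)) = o^3 + 3*sqrt(2)*o^2 - 4*o - 12*sqrt(2)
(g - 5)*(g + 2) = g^2 - 3*g - 10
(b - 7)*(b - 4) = b^2 - 11*b + 28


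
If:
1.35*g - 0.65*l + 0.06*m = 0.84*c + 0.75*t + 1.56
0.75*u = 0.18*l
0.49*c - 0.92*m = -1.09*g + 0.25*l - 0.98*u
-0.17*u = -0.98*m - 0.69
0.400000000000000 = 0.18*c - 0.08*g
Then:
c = 0.0751940538322381*u + 1.63202885232258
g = 0.169186621122536*u - 1.3279350822742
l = 4.16666666666667*u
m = 0.173469387755102*u - 0.704081632653061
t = -3.37691498236225*u - 6.35448199330709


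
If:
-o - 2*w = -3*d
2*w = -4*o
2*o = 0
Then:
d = 0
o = 0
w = 0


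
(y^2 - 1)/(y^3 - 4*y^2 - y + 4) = 1/(y - 4)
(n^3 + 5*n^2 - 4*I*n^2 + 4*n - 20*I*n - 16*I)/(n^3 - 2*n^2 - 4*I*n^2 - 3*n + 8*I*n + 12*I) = (n + 4)/(n - 3)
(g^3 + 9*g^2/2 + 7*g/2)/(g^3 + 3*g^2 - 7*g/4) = 2*(g + 1)/(2*g - 1)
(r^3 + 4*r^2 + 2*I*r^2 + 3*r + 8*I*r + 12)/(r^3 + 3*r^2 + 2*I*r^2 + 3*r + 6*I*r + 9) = (r + 4)/(r + 3)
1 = 1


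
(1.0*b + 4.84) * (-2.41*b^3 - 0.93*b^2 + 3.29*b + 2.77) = -2.41*b^4 - 12.5944*b^3 - 1.2112*b^2 + 18.6936*b + 13.4068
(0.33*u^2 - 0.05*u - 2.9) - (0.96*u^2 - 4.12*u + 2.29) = -0.63*u^2 + 4.07*u - 5.19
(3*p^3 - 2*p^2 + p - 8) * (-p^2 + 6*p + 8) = -3*p^5 + 20*p^4 + 11*p^3 - 2*p^2 - 40*p - 64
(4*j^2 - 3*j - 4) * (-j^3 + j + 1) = -4*j^5 + 3*j^4 + 8*j^3 + j^2 - 7*j - 4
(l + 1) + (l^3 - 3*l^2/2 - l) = l^3 - 3*l^2/2 + 1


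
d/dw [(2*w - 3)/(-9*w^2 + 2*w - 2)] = 2*(9*w^2 - 27*w + 1)/(81*w^4 - 36*w^3 + 40*w^2 - 8*w + 4)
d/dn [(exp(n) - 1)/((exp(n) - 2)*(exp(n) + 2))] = (-exp(2*n) + 2*exp(n) - 4)*exp(n)/(exp(4*n) - 8*exp(2*n) + 16)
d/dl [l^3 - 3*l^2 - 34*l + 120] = 3*l^2 - 6*l - 34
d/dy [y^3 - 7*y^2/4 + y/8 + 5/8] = 3*y^2 - 7*y/2 + 1/8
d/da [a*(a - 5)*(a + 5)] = 3*a^2 - 25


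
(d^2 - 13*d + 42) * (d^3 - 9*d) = d^5 - 13*d^4 + 33*d^3 + 117*d^2 - 378*d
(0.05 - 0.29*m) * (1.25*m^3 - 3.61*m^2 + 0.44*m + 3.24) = -0.3625*m^4 + 1.1094*m^3 - 0.3081*m^2 - 0.9176*m + 0.162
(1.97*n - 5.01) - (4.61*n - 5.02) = 0.00999999999999979 - 2.64*n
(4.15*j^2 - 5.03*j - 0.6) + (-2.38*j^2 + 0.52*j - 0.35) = 1.77*j^2 - 4.51*j - 0.95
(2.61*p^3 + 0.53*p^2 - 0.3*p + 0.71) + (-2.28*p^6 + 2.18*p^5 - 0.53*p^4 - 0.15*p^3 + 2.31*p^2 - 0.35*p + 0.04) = -2.28*p^6 + 2.18*p^5 - 0.53*p^4 + 2.46*p^3 + 2.84*p^2 - 0.65*p + 0.75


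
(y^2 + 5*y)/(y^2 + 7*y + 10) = y/(y + 2)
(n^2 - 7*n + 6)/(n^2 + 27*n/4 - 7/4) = 4*(n^2 - 7*n + 6)/(4*n^2 + 27*n - 7)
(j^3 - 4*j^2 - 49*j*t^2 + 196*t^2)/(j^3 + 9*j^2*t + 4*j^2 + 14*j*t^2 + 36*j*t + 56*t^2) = (j^2 - 7*j*t - 4*j + 28*t)/(j^2 + 2*j*t + 4*j + 8*t)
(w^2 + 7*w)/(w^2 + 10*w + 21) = w/(w + 3)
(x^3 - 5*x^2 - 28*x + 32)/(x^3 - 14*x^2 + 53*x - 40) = (x + 4)/(x - 5)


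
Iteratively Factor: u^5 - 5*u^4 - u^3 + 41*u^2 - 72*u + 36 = (u - 1)*(u^4 - 4*u^3 - 5*u^2 + 36*u - 36) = (u - 1)*(u + 3)*(u^3 - 7*u^2 + 16*u - 12) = (u - 3)*(u - 1)*(u + 3)*(u^2 - 4*u + 4) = (u - 3)*(u - 2)*(u - 1)*(u + 3)*(u - 2)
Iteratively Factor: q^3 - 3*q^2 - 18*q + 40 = (q - 2)*(q^2 - q - 20) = (q - 2)*(q + 4)*(q - 5)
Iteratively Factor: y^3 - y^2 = (y)*(y^2 - y) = y^2*(y - 1)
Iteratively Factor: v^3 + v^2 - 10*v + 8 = (v - 1)*(v^2 + 2*v - 8) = (v - 1)*(v + 4)*(v - 2)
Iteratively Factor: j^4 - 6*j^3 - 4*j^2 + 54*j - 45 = (j - 5)*(j^3 - j^2 - 9*j + 9) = (j - 5)*(j - 1)*(j^2 - 9) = (j - 5)*(j - 1)*(j + 3)*(j - 3)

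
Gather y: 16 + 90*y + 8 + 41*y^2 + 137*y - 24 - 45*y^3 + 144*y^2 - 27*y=-45*y^3 + 185*y^2 + 200*y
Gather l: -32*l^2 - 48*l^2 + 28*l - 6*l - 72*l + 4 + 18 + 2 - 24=-80*l^2 - 50*l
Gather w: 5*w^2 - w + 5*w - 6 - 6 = 5*w^2 + 4*w - 12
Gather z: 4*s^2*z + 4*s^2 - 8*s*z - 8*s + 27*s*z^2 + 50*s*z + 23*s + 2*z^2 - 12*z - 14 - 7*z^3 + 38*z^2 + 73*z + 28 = 4*s^2 + 15*s - 7*z^3 + z^2*(27*s + 40) + z*(4*s^2 + 42*s + 61) + 14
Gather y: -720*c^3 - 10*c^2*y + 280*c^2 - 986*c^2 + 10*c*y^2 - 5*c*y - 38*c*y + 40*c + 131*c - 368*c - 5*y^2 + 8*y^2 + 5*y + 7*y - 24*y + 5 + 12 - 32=-720*c^3 - 706*c^2 - 197*c + y^2*(10*c + 3) + y*(-10*c^2 - 43*c - 12) - 15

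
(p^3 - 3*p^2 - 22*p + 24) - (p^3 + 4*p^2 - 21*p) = -7*p^2 - p + 24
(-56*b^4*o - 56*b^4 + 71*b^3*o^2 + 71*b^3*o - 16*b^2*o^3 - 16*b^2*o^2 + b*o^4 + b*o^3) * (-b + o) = 56*b^5*o + 56*b^5 - 127*b^4*o^2 - 127*b^4*o + 87*b^3*o^3 + 87*b^3*o^2 - 17*b^2*o^4 - 17*b^2*o^3 + b*o^5 + b*o^4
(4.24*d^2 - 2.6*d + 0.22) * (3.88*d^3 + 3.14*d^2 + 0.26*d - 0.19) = 16.4512*d^5 + 3.2256*d^4 - 6.208*d^3 - 0.7908*d^2 + 0.5512*d - 0.0418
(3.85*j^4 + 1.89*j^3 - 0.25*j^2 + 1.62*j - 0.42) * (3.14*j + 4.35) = 12.089*j^5 + 22.6821*j^4 + 7.4365*j^3 + 3.9993*j^2 + 5.7282*j - 1.827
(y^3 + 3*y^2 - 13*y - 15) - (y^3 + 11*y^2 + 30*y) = -8*y^2 - 43*y - 15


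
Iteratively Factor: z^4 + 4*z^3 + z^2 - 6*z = (z)*(z^3 + 4*z^2 + z - 6) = z*(z + 3)*(z^2 + z - 2) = z*(z - 1)*(z + 3)*(z + 2)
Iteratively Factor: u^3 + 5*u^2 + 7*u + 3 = (u + 1)*(u^2 + 4*u + 3) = (u + 1)^2*(u + 3)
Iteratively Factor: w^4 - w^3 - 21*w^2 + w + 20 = (w - 5)*(w^3 + 4*w^2 - w - 4) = (w - 5)*(w + 4)*(w^2 - 1) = (w - 5)*(w - 1)*(w + 4)*(w + 1)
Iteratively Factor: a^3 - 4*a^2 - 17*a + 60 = (a - 5)*(a^2 + a - 12) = (a - 5)*(a + 4)*(a - 3)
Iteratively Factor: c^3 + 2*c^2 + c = (c + 1)*(c^2 + c) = (c + 1)^2*(c)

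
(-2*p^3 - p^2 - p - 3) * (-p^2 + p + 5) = 2*p^5 - p^4 - 10*p^3 - 3*p^2 - 8*p - 15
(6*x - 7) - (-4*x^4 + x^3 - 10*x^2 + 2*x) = 4*x^4 - x^3 + 10*x^2 + 4*x - 7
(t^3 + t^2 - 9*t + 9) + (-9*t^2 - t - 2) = t^3 - 8*t^2 - 10*t + 7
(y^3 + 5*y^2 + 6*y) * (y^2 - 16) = y^5 + 5*y^4 - 10*y^3 - 80*y^2 - 96*y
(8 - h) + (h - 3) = 5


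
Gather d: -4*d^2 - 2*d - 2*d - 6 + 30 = -4*d^2 - 4*d + 24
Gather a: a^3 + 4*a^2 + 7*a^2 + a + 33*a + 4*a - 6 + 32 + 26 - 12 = a^3 + 11*a^2 + 38*a + 40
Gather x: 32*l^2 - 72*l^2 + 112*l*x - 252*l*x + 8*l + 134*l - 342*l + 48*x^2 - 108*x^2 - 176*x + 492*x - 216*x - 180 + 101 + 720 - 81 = -40*l^2 - 200*l - 60*x^2 + x*(100 - 140*l) + 560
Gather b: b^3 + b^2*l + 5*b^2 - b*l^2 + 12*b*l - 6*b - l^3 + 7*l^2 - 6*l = b^3 + b^2*(l + 5) + b*(-l^2 + 12*l - 6) - l^3 + 7*l^2 - 6*l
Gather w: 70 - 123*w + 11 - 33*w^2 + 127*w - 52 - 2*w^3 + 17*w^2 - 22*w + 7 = -2*w^3 - 16*w^2 - 18*w + 36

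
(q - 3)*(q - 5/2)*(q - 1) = q^3 - 13*q^2/2 + 13*q - 15/2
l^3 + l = l*(l - I)*(l + I)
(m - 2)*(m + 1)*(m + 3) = m^3 + 2*m^2 - 5*m - 6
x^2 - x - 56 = (x - 8)*(x + 7)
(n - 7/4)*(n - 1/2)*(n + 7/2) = n^3 + 5*n^2/4 - 7*n + 49/16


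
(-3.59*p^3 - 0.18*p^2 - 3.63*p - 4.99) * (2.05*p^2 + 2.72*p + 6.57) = -7.3595*p^5 - 10.1338*p^4 - 31.5174*p^3 - 21.2857*p^2 - 37.4219*p - 32.7843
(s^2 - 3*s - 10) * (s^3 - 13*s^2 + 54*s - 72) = s^5 - 16*s^4 + 83*s^3 - 104*s^2 - 324*s + 720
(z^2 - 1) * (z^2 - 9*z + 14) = z^4 - 9*z^3 + 13*z^2 + 9*z - 14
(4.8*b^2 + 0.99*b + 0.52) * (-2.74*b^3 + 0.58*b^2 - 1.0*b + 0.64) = -13.152*b^5 + 0.0713999999999997*b^4 - 5.6506*b^3 + 2.3836*b^2 + 0.1136*b + 0.3328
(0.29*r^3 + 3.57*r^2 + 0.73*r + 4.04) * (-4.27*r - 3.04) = -1.2383*r^4 - 16.1255*r^3 - 13.9699*r^2 - 19.47*r - 12.2816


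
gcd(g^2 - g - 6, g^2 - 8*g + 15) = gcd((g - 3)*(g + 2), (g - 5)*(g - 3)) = g - 3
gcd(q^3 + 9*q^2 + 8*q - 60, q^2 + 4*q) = 1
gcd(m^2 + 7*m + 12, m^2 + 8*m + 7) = 1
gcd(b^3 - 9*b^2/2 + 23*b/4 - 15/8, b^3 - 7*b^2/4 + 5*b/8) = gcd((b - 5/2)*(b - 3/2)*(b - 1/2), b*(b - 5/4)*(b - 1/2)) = b - 1/2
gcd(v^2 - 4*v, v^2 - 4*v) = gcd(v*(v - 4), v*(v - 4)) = v^2 - 4*v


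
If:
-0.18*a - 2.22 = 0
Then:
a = -12.33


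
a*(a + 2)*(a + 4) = a^3 + 6*a^2 + 8*a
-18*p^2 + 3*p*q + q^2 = (-3*p + q)*(6*p + q)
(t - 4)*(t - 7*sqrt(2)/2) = t^2 - 7*sqrt(2)*t/2 - 4*t + 14*sqrt(2)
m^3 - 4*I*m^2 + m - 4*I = (m - 4*I)*(m - I)*(m + I)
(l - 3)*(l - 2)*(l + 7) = l^3 + 2*l^2 - 29*l + 42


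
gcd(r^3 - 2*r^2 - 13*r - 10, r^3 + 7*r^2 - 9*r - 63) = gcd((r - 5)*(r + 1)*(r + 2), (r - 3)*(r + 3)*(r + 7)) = 1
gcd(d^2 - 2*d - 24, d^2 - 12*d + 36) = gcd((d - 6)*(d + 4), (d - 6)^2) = d - 6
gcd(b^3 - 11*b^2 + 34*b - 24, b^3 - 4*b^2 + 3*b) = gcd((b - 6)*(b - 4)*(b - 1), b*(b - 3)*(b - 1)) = b - 1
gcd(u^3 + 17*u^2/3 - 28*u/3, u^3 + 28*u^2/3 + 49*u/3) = u^2 + 7*u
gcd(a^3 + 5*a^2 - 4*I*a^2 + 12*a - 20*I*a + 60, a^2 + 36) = a - 6*I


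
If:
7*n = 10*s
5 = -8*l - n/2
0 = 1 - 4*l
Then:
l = 1/4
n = -14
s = -49/5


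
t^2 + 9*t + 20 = (t + 4)*(t + 5)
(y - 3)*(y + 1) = y^2 - 2*y - 3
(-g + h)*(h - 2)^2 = -g*h^2 + 4*g*h - 4*g + h^3 - 4*h^2 + 4*h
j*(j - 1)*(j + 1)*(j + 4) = j^4 + 4*j^3 - j^2 - 4*j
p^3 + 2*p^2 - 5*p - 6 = (p - 2)*(p + 1)*(p + 3)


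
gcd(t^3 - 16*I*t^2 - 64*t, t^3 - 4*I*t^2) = t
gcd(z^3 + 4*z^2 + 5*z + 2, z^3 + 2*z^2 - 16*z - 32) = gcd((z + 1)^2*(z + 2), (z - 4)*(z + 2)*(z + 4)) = z + 2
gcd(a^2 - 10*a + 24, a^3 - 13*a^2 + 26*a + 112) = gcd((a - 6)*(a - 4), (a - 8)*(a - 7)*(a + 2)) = 1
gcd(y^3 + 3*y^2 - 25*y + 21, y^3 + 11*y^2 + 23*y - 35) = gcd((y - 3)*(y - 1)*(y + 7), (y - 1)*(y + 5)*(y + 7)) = y^2 + 6*y - 7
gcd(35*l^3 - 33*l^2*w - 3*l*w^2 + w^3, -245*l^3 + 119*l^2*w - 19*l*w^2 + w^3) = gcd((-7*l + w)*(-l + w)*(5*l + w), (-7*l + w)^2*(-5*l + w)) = -7*l + w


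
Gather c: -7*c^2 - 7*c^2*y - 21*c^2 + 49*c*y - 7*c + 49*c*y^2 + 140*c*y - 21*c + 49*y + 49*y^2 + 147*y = c^2*(-7*y - 28) + c*(49*y^2 + 189*y - 28) + 49*y^2 + 196*y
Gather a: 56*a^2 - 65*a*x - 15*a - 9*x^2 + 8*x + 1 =56*a^2 + a*(-65*x - 15) - 9*x^2 + 8*x + 1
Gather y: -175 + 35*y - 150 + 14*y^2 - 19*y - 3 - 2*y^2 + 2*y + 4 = 12*y^2 + 18*y - 324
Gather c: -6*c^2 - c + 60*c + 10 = -6*c^2 + 59*c + 10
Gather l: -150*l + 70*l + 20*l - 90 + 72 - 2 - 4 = -60*l - 24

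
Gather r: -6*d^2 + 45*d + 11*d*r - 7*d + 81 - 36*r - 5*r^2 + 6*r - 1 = -6*d^2 + 38*d - 5*r^2 + r*(11*d - 30) + 80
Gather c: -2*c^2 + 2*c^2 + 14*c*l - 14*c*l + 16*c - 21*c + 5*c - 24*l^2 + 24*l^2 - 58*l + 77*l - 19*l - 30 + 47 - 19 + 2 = 0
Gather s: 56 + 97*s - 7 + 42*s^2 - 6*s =42*s^2 + 91*s + 49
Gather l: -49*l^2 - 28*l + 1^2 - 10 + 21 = -49*l^2 - 28*l + 12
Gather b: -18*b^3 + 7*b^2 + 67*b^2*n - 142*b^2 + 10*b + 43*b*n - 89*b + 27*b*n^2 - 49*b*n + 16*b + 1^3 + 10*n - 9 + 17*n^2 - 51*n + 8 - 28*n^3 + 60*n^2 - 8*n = -18*b^3 + b^2*(67*n - 135) + b*(27*n^2 - 6*n - 63) - 28*n^3 + 77*n^2 - 49*n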